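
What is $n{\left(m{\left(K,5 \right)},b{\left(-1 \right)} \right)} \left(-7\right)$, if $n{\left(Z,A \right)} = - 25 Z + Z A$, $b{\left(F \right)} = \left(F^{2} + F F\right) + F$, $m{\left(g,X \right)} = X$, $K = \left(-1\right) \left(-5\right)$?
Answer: $840$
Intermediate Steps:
$K = 5$
$b{\left(F \right)} = F + 2 F^{2}$ ($b{\left(F \right)} = \left(F^{2} + F^{2}\right) + F = 2 F^{2} + F = F + 2 F^{2}$)
$n{\left(Z,A \right)} = - 25 Z + A Z$
$n{\left(m{\left(K,5 \right)},b{\left(-1 \right)} \right)} \left(-7\right) = 5 \left(-25 - \left(1 + 2 \left(-1\right)\right)\right) \left(-7\right) = 5 \left(-25 - \left(1 - 2\right)\right) \left(-7\right) = 5 \left(-25 - -1\right) \left(-7\right) = 5 \left(-25 + 1\right) \left(-7\right) = 5 \left(-24\right) \left(-7\right) = \left(-120\right) \left(-7\right) = 840$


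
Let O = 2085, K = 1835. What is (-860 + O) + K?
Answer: 3060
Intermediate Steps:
(-860 + O) + K = (-860 + 2085) + 1835 = 1225 + 1835 = 3060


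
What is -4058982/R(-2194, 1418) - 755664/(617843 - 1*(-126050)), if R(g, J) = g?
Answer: 1508895185055/816050621 ≈ 1849.0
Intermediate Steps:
-4058982/R(-2194, 1418) - 755664/(617843 - 1*(-126050)) = -4058982/(-2194) - 755664/(617843 - 1*(-126050)) = -4058982*(-1/2194) - 755664/(617843 + 126050) = 2029491/1097 - 755664/743893 = 1508895185055/816050621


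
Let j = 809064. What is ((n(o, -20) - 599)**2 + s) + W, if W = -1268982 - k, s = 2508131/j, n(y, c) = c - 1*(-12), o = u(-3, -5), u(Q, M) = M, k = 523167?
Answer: -1151861908669/809064 ≈ -1.4237e+6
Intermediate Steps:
o = -5
n(y, c) = 12 + c (n(y, c) = c + 12 = 12 + c)
s = 2508131/809064 ≈ 3.1000
W = -1792149 (W = -1268982 - 1*523167 = -1268982 - 523167 = -1792149)
((n(o, -20) - 599)**2 + s) + W = (((12 - 20) - 599)**2 + 2508131/809064) - 1792149 = ((-8 - 599)**2 + 2508131/809064) - 1792149 = ((-607)**2 + 2508131/809064) - 1792149 = (368449 + 2508131/809064) - 1792149 = 298101329867/809064 - 1792149 = -1151861908669/809064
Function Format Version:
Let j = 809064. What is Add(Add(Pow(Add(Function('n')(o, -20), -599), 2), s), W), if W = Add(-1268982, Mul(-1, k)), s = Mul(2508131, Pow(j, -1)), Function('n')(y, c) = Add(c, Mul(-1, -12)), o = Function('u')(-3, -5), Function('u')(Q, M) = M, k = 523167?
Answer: Rational(-1151861908669, 809064) ≈ -1.4237e+6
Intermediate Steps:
o = -5
Function('n')(y, c) = Add(12, c) (Function('n')(y, c) = Add(c, 12) = Add(12, c))
s = Rational(2508131, 809064) (s = Mul(2508131, Pow(809064, -1)) = Mul(2508131, Rational(1, 809064)) = Rational(2508131, 809064) ≈ 3.1000)
W = -1792149 (W = Add(-1268982, Mul(-1, 523167)) = Add(-1268982, -523167) = -1792149)
Add(Add(Pow(Add(Function('n')(o, -20), -599), 2), s), W) = Add(Add(Pow(Add(Add(12, -20), -599), 2), Rational(2508131, 809064)), -1792149) = Add(Add(Pow(Add(-8, -599), 2), Rational(2508131, 809064)), -1792149) = Add(Add(Pow(-607, 2), Rational(2508131, 809064)), -1792149) = Add(Add(368449, Rational(2508131, 809064)), -1792149) = Add(Rational(298101329867, 809064), -1792149) = Rational(-1151861908669, 809064)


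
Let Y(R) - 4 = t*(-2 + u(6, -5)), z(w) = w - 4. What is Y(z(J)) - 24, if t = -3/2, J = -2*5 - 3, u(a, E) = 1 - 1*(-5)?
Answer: -26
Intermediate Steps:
u(a, E) = 6 (u(a, E) = 1 + 5 = 6)
J = -13 (J = -10 - 3 = -13)
z(w) = -4 + w
t = -3/2 (t = -3*½ = -3/2 ≈ -1.5000)
Y(R) = -2 (Y(R) = 4 - 3*(-2 + 6)/2 = 4 - 3/2*4 = 4 - 6 = -2)
Y(z(J)) - 24 = -2 - 24 = -26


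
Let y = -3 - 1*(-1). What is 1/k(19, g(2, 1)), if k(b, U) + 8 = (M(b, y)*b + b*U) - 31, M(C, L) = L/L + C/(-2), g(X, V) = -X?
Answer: -2/477 ≈ -0.0041929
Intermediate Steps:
y = -2 (y = -3 + 1 = -2)
M(C, L) = 1 - C/2 (M(C, L) = 1 + C*(-½) = 1 - C/2)
k(b, U) = -39 + U*b + b*(1 - b/2) (k(b, U) = -8 + (((1 - b/2)*b + b*U) - 31) = -8 + ((b*(1 - b/2) + U*b) - 31) = -8 + ((U*b + b*(1 - b/2)) - 31) = -8 + (-31 + U*b + b*(1 - b/2)) = -39 + U*b + b*(1 - b/2))
1/k(19, g(2, 1)) = 1/(-39 + 19 - ½*19² - 1*2*19) = 1/(-39 + 19 - ½*361 - 2*19) = 1/(-39 + 19 - 361/2 - 38) = 1/(-477/2) = -2/477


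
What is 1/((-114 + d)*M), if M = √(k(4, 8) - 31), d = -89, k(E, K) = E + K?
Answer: I*√19/3857 ≈ 0.0011301*I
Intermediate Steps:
M = I*√19 (M = √((4 + 8) - 31) = √(12 - 31) = √(-19) = I*√19 ≈ 4.3589*I)
1/((-114 + d)*M) = 1/((-114 - 89)*(I*√19)) = 1/(-203*I*√19) = I*√19/3857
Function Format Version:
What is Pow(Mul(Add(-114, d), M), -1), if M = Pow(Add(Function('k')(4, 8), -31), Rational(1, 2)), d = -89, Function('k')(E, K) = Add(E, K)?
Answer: Mul(Rational(1, 3857), I, Pow(19, Rational(1, 2))) ≈ Mul(0.0011301, I)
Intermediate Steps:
M = Mul(I, Pow(19, Rational(1, 2))) (M = Pow(Add(Add(4, 8), -31), Rational(1, 2)) = Pow(Add(12, -31), Rational(1, 2)) = Pow(-19, Rational(1, 2)) = Mul(I, Pow(19, Rational(1, 2))) ≈ Mul(4.3589, I))
Pow(Mul(Add(-114, d), M), -1) = Pow(Mul(Add(-114, -89), Mul(I, Pow(19, Rational(1, 2)))), -1) = Pow(Mul(-203, Mul(I, Pow(19, Rational(1, 2)))), -1) = Pow(Mul(-203, I, Pow(19, Rational(1, 2))), -1) = Mul(Rational(1, 3857), I, Pow(19, Rational(1, 2)))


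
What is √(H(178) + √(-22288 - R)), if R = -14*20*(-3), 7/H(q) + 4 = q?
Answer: √(1218 + 423864*I*√118)/174 ≈ 8.7212 + 8.7189*I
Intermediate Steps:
H(q) = 7/(-4 + q)
R = 840 (R = -280*(-3) = 840)
√(H(178) + √(-22288 - R)) = √(7/(-4 + 178) + √(-22288 - 1*840)) = √(7/174 + √(-22288 - 840)) = √(7*(1/174) + √(-23128)) = √(7/174 + 14*I*√118)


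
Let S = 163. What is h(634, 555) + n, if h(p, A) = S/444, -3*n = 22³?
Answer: -525247/148 ≈ -3549.0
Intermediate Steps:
n = -10648/3 (n = -⅓*22³ = -⅓*10648 = -10648/3 ≈ -3549.3)
h(p, A) = 163/444
h(634, 555) + n = 163/444 - 10648/3 = -525247/148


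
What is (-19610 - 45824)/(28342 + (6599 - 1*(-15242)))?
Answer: -65434/50183 ≈ -1.3039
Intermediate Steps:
(-19610 - 45824)/(28342 + (6599 - 1*(-15242))) = -65434/(28342 + (6599 + 15242)) = -65434/(28342 + 21841) = -65434/50183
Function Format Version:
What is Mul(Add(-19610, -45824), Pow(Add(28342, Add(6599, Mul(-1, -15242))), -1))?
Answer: Rational(-65434, 50183) ≈ -1.3039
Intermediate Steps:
Mul(Add(-19610, -45824), Pow(Add(28342, Add(6599, Mul(-1, -15242))), -1)) = Mul(-65434, Pow(Add(28342, Add(6599, 15242)), -1)) = Mul(-65434, Pow(Add(28342, 21841), -1)) = Mul(-65434, Pow(50183, -1)) = Mul(-65434, Rational(1, 50183)) = Rational(-65434, 50183)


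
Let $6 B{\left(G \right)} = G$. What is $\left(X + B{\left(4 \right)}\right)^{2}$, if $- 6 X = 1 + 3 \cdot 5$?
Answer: $4$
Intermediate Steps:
$B{\left(G \right)} = \frac{G}{6}$
$X = - \frac{8}{3}$ ($X = - \frac{1 + 3 \cdot 5}{6} = - \frac{1 + 15}{6} = \left(- \frac{1}{6}\right) 16 = - \frac{8}{3} \approx -2.6667$)
$\left(X + B{\left(4 \right)}\right)^{2} = \left(- \frac{8}{3} + \frac{1}{6} \cdot 4\right)^{2} = \left(- \frac{8}{3} + \frac{2}{3}\right)^{2} = \left(-2\right)^{2} = 4$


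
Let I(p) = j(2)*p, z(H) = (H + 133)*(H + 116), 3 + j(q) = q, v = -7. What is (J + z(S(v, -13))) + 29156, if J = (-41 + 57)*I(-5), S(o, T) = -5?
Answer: 43444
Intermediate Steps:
j(q) = -3 + q
z(H) = (116 + H)*(133 + H) (z(H) = (133 + H)*(116 + H) = (116 + H)*(133 + H))
I(p) = -p (I(p) = (-3 + 2)*p = -p)
J = 80 (J = (-41 + 57)*(-1*(-5)) = 16*5 = 80)
(J + z(S(v, -13))) + 29156 = (80 + (15428 + (-5)**2 + 249*(-5))) + 29156 = (80 + (15428 + 25 - 1245)) + 29156 = (80 + 14208) + 29156 = 14288 + 29156 = 43444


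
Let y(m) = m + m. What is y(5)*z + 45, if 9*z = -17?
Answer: 235/9 ≈ 26.111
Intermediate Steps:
z = -17/9 (z = (⅑)*(-17) = -17/9 ≈ -1.8889)
y(m) = 2*m
y(5)*z + 45 = (2*5)*(-17/9) + 45 = 10*(-17/9) + 45 = -170/9 + 45 = 235/9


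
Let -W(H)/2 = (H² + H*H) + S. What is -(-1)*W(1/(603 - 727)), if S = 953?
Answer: -7326665/3844 ≈ -1906.0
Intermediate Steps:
W(H) = -1906 - 4*H² (W(H) = -2*((H² + H*H) + 953) = -2*((H² + H²) + 953) = -2*(2*H² + 953) = -2*(953 + 2*H²) = -1906 - 4*H²)
-(-1)*W(1/(603 - 727)) = -(-1)*(-1906 - 4/(603 - 727)²) = -(-1)*(-1906 - 4*(1/(-124))²) = -(-1)*(-1906 - 4*(-1/124)²) = -(-1)*(-1906 - 4*1/15376) = -(-1)*(-1906 - 1/3844) = -(-1)*(-7326665)/3844 = -1*7326665/3844 = -7326665/3844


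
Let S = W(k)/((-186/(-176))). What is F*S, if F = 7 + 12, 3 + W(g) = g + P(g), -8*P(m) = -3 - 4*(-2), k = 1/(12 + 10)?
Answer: -1995/31 ≈ -64.355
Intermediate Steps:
k = 1/22 ≈ 0.045455
P(m) = -5/8 (P(m) = -(-3 - 4*(-2))/8 = -(-3 + 8)/8 = -⅛*5 = -5/8)
W(g) = -29/8 + g (W(g) = -3 + (g - 5/8) = -3 + (-5/8 + g) = -29/8 + g)
F = 19
S = -105/31 (S = (-29/8 + 1/22)/((-186/(-176))) = -315/(88*((-186*(-1/176)))) = -315/(88*93/88) = -315/88*88/93 = -105/31 ≈ -3.3871)
F*S = 19*(-105/31) = -1995/31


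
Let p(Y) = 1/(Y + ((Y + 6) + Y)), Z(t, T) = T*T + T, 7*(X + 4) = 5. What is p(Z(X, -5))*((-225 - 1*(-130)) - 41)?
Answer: -68/33 ≈ -2.0606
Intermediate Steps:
X = -23/7 (X = -4 + (⅐)*5 = -4 + 5/7 = -23/7 ≈ -3.2857)
Z(t, T) = T + T² (Z(t, T) = T² + T = T + T²)
p(Y) = 1/(6 + 3*Y) (p(Y) = 1/(Y + ((6 + Y) + Y)) = 1/(Y + (6 + 2*Y)) = 1/(6 + 3*Y))
p(Z(X, -5))*((-225 - 1*(-130)) - 41) = (1/(3*(2 - 5*(1 - 5))))*((-225 - 1*(-130)) - 41) = (1/(3*(2 - 5*(-4))))*((-225 + 130) - 41) = (1/(3*(2 + 20)))*(-95 - 41) = ((⅓)/22)*(-136) = ((⅓)*(1/22))*(-136) = (1/66)*(-136) = -68/33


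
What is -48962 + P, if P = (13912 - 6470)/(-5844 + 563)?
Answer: -258575764/5281 ≈ -48963.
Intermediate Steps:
P = -7442/5281 (P = 7442/(-5281) = 7442*(-1/5281) = -7442/5281 ≈ -1.4092)
-48962 + P = -48962 - 7442/5281 = -258575764/5281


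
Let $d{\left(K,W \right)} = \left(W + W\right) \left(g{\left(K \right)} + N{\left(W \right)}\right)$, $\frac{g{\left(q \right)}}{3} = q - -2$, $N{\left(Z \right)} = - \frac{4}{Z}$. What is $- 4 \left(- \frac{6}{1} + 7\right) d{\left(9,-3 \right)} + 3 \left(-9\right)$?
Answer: $797$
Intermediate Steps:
$g{\left(q \right)} = 6 + 3 q$ ($g{\left(q \right)} = 3 \left(q - -2\right) = 3 \left(q + 2\right) = 3 \left(2 + q\right) = 6 + 3 q$)
$d{\left(K,W \right)} = 2 W \left(6 - \frac{4}{W} + 3 K\right)$ ($d{\left(K,W \right)} = \left(W + W\right) \left(\left(6 + 3 K\right) - \frac{4}{W}\right) = 2 W \left(6 - \frac{4}{W} + 3 K\right)$)
$- 4 \left(- \frac{6}{1} + 7\right) d{\left(9,-3 \right)} + 3 \left(-9\right) = - 4 \left(- \frac{6}{1} + 7\right) \left(-8 + 6 \left(-3\right) \left(2 + 9\right)\right) + 3 \left(-9\right) = - 4 \left(\left(-6\right) 1 + 7\right) \left(-8 + 6 \left(-3\right) 11\right) - 27 = - 4 \left(-6 + 7\right) \left(-8 - 198\right) - 27 = \left(-4\right) 1 \left(-206\right) - 27 = \left(-4\right) \left(-206\right) - 27 = 824 - 27 = 797$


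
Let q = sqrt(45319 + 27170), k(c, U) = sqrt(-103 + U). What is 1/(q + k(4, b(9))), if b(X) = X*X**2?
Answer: 1/(sqrt(626) + sqrt(72489)) ≈ 0.0033984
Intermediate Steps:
b(X) = X**3
q = sqrt(72489) ≈ 269.24
1/(q + k(4, b(9))) = 1/(sqrt(72489) + sqrt(-103 + 9**3)) = 1/(sqrt(72489) + sqrt(-103 + 729)) = 1/(sqrt(72489) + sqrt(626)) = 1/(sqrt(626) + sqrt(72489))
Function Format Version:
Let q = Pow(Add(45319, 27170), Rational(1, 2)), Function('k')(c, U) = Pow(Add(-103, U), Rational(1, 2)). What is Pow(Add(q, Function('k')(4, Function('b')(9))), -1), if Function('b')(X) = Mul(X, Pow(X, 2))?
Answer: Pow(Add(Pow(626, Rational(1, 2)), Pow(72489, Rational(1, 2))), -1) ≈ 0.0033984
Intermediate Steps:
Function('b')(X) = Pow(X, 3)
q = Pow(72489, Rational(1, 2)) ≈ 269.24
Pow(Add(q, Function('k')(4, Function('b')(9))), -1) = Pow(Add(Pow(72489, Rational(1, 2)), Pow(Add(-103, Pow(9, 3)), Rational(1, 2))), -1) = Pow(Add(Pow(72489, Rational(1, 2)), Pow(Add(-103, 729), Rational(1, 2))), -1) = Pow(Add(Pow(72489, Rational(1, 2)), Pow(626, Rational(1, 2))), -1) = Pow(Add(Pow(626, Rational(1, 2)), Pow(72489, Rational(1, 2))), -1)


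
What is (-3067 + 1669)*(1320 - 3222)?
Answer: 2658996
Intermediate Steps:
(-3067 + 1669)*(1320 - 3222) = -1398*(-1902) = 2658996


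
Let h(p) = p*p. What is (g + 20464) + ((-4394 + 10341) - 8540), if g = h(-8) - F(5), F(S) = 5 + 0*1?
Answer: 17930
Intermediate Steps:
F(S) = 5 (F(S) = 5 + 0 = 5)
h(p) = p**2
g = 59 (g = (-8)**2 - 1*5 = 64 - 5 = 59)
(g + 20464) + ((-4394 + 10341) - 8540) = (59 + 20464) + ((-4394 + 10341) - 8540) = 20523 + (5947 - 8540) = 20523 - 2593 = 17930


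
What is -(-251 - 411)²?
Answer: -438244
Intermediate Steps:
-(-251 - 411)² = -1*(-662)² = -1*438244 = -438244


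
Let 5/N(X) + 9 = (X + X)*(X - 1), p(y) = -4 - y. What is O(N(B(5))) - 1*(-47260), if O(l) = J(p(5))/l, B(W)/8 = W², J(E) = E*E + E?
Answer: 5966852/5 ≈ 1.1934e+6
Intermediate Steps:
J(E) = E + E² (J(E) = E² + E = E + E²)
B(W) = 8*W²
N(X) = 5/(-9 + 2*X*(-1 + X)) (N(X) = 5/(-9 + (X + X)*(X - 1)) = 5/(-9 + (2*X)*(-1 + X)) = 5/(-9 + 2*X*(-1 + X)))
O(l) = 72/l (O(l) = ((-4 - 1*5)*(1 + (-4 - 1*5)))/l = ((-4 - 5)*(1 + (-4 - 5)))/l = (-9*(1 - 9))/l = (-9*(-8))/l = 72/l)
O(N(B(5))) - 1*(-47260) = 72/((5/(-9 - 16*5² + 2*(8*5²)²))) - 1*(-47260) = 72/((5/(-9 - 16*25 + 2*(8*25)²))) + 47260 = 72/((5/(-9 - 2*200 + 2*200²))) + 47260 = 72/((5/(-9 - 400 + 2*40000))) + 47260 = 72/((5/(-9 - 400 + 80000))) + 47260 = 72/((5/79591)) + 47260 = 72/((5*(1/79591))) + 47260 = 72/(5/79591) + 47260 = 72*(79591/5) + 47260 = 5730552/5 + 47260 = 5966852/5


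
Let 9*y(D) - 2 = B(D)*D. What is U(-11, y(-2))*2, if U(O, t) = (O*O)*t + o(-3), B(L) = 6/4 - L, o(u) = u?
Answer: -1264/9 ≈ -140.44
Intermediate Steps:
B(L) = 3/2 - L (B(L) = 6*(¼) - L = 3/2 - L)
y(D) = 2/9 + D*(3/2 - D)/9 (y(D) = 2/9 + ((3/2 - D)*D)/9 = 2/9 + (D*(3/2 - D))/9 = 2/9 + D*(3/2 - D)/9)
U(O, t) = -3 + t*O² (U(O, t) = (O*O)*t - 3 = O²*t - 3 = t*O² - 3 = -3 + t*O²)
U(-11, y(-2))*2 = (-3 + (2/9 - 1/18*(-2)*(-3 + 2*(-2)))*(-11)²)*2 = (-3 + (2/9 - 1/18*(-2)*(-3 - 4))*121)*2 = (-3 + (2/9 - 1/18*(-2)*(-7))*121)*2 = (-3 + (2/9 - 7/9)*121)*2 = (-3 - 5/9*121)*2 = (-3 - 605/9)*2 = -632/9*2 = -1264/9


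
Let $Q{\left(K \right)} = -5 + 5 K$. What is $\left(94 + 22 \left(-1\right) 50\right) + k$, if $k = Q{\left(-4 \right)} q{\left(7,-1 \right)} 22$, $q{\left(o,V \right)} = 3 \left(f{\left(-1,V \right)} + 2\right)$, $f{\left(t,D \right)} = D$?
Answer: $-2656$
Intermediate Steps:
$q{\left(o,V \right)} = 6 + 3 V$ ($q{\left(o,V \right)} = 3 \left(V + 2\right) = 3 \left(2 + V\right) = 6 + 3 V$)
$k = -1650$ ($k = \left(-5 + 5 \left(-4\right)\right) \left(6 + 3 \left(-1\right)\right) 22 = \left(-5 - 20\right) \left(6 - 3\right) 22 = \left(-25\right) 3 \cdot 22 = \left(-75\right) 22 = -1650$)
$\left(94 + 22 \left(-1\right) 50\right) + k = \left(94 + 22 \left(-1\right) 50\right) - 1650 = \left(94 - 1100\right) - 1650 = -1006 - 1650 = -2656$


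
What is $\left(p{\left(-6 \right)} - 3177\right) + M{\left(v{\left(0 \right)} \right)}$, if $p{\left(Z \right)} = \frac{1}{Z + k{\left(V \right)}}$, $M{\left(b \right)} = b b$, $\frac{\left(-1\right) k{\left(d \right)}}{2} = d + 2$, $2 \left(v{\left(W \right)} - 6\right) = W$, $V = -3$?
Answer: $- \frac{12565}{4} \approx -3141.3$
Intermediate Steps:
$v{\left(W \right)} = 6 + \frac{W}{2}$
$k{\left(d \right)} = -4 - 2 d$ ($k{\left(d \right)} = - 2 \left(d + 2\right) = - 2 \left(2 + d\right) = -4 - 2 d$)
$M{\left(b \right)} = b^{2}$
$p{\left(Z \right)} = \frac{1}{2 + Z}$ ($p{\left(Z \right)} = \frac{1}{Z - -2} = \frac{1}{Z + \left(-4 + 6\right)} = \frac{1}{Z + 2} = \frac{1}{2 + Z}$)
$\left(p{\left(-6 \right)} - 3177\right) + M{\left(v{\left(0 \right)} \right)} = \left(\frac{1}{2 - 6} - 3177\right) + \left(6 + \frac{1}{2} \cdot 0\right)^{2} = \left(\frac{1}{-4} - 3177\right) + \left(6 + 0\right)^{2} = \left(- \frac{1}{4} - 3177\right) + 6^{2} = - \frac{12709}{4} + 36 = - \frac{12565}{4}$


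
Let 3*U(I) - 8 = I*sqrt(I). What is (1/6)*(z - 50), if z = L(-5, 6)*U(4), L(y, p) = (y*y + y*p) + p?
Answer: -67/9 ≈ -7.4444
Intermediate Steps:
L(y, p) = p + y**2 + p*y (L(y, p) = (y**2 + p*y) + p = p + y**2 + p*y)
U(I) = 8/3 + I**(3/2)/3 (U(I) = 8/3 + (I*sqrt(I))/3 = 8/3 + I**(3/2)/3)
z = 16/3 (z = (6 + (-5)**2 + 6*(-5))*(8/3 + 4**(3/2)/3) = (6 + 25 - 30)*(8/3 + (1/3)*8) = 1*(8/3 + 8/3) = 1*(16/3) = 16/3 ≈ 5.3333)
(1/6)*(z - 50) = (1/6)*(16/3 - 50) = (1*(1/6))*(-134/3) = (1/6)*(-134/3) = -67/9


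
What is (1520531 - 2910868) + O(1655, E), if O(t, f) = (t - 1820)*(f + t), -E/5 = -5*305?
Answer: -2921537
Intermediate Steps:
E = 7625 (E = -(-25)*305 = -5*(-1525) = 7625)
O(t, f) = (-1820 + t)*(f + t)
(1520531 - 2910868) + O(1655, E) = (1520531 - 2910868) + (1655**2 - 1820*7625 - 1820*1655 + 7625*1655) = -1390337 + (2739025 - 13877500 - 3012100 + 12619375) = -1390337 - 1531200 = -2921537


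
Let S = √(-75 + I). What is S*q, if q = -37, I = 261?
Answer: -37*√186 ≈ -504.61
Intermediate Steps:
S = √186 (S = √(-75 + 261) = √186 ≈ 13.638)
S*q = √186*(-37) = -37*√186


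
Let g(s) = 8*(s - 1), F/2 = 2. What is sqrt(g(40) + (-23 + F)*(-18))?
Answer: sqrt(654) ≈ 25.573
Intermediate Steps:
F = 4 (F = 2*2 = 4)
g(s) = -8 + 8*s (g(s) = 8*(-1 + s) = -8 + 8*s)
sqrt(g(40) + (-23 + F)*(-18)) = sqrt((-8 + 8*40) + (-23 + 4)*(-18)) = sqrt((-8 + 320) - 19*(-18)) = sqrt(312 + 342) = sqrt(654)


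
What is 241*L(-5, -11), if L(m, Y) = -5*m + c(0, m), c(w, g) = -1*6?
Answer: 4579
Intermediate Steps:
c(w, g) = -6
L(m, Y) = -6 - 5*m (L(m, Y) = -5*m - 6 = -6 - 5*m)
241*L(-5, -11) = 241*(-6 - 5*(-5)) = 241*(-6 + 25) = 241*19 = 4579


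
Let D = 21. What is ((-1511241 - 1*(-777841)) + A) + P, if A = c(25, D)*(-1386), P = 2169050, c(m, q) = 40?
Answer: 1380210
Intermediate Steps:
A = -55440 (A = 40*(-1386) = -55440)
((-1511241 - 1*(-777841)) + A) + P = ((-1511241 - 1*(-777841)) - 55440) + 2169050 = ((-1511241 + 777841) - 55440) + 2169050 = (-733400 - 55440) + 2169050 = -788840 + 2169050 = 1380210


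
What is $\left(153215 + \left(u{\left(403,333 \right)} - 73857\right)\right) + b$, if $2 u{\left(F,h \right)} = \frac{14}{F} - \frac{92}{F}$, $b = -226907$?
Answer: $- \frac{4574022}{31} \approx -1.4755 \cdot 10^{5}$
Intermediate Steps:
$u{\left(F,h \right)} = - \frac{39}{F}$ ($u{\left(F,h \right)} = \frac{\frac{14}{F} - \frac{92}{F}}{2} = \frac{\left(-78\right) \frac{1}{F}}{2} = - \frac{39}{F}$)
$\left(153215 + \left(u{\left(403,333 \right)} - 73857\right)\right) + b = \left(153215 - \left(73857 + \frac{39}{403}\right)\right) - 226907 = \left(153215 - \frac{2289570}{31}\right) - 226907 = \frac{2460095}{31} - 226907 = - \frac{4574022}{31}$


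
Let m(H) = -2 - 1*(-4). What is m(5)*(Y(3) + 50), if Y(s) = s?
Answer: 106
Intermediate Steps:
m(H) = 2 (m(H) = -2 + 4 = 2)
m(5)*(Y(3) + 50) = 2*(3 + 50) = 2*53 = 106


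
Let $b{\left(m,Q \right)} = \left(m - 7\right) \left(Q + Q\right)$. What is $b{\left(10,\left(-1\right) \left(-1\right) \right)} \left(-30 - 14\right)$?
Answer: $-264$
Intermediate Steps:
$b{\left(m,Q \right)} = 2 Q \left(-7 + m\right)$ ($b{\left(m,Q \right)} = \left(-7 + m\right) 2 Q = 2 Q \left(-7 + m\right)$)
$b{\left(10,\left(-1\right) \left(-1\right) \right)} \left(-30 - 14\right) = 2 \left(\left(-1\right) \left(-1\right)\right) \left(-7 + 10\right) \left(-30 - 14\right) = 2 \cdot 1 \cdot 3 \left(-44\right) = 6 \left(-44\right) = -264$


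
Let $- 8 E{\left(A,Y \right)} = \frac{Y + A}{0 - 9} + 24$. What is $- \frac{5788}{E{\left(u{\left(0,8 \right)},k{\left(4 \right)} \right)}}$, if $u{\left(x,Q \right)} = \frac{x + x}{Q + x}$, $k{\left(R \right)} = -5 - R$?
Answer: $\frac{46304}{25} \approx 1852.2$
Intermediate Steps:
$u{\left(x,Q \right)} = \frac{2 x}{Q + x}$
$E{\left(A,Y \right)} = -3 + \frac{A}{72} + \frac{Y}{72}$ ($E{\left(A,Y \right)} = - \frac{\frac{Y + A}{0 - 9} + 24}{8} = - \frac{\frac{A + Y}{-9} + 24}{8} = - \frac{\left(A + Y\right) \left(- \frac{1}{9}\right) + 24}{8} = - \frac{\left(- \frac{A}{9} - \frac{Y}{9}\right) + 24}{8} = - \frac{24 - \frac{A}{9} - \frac{Y}{9}}{8} = -3 + \frac{A}{72} + \frac{Y}{72}$)
$- \frac{5788}{E{\left(u{\left(0,8 \right)},k{\left(4 \right)} \right)}} = - \frac{5788}{-3 + \frac{2 \cdot 0 \frac{1}{8 + 0}}{72} + \frac{-5 - 4}{72}} = - \frac{5788}{-3 + \frac{2 \cdot 0 \cdot \frac{1}{8}}{72} + \frac{-5 - 4}{72}} = - \frac{5788}{-3 + \frac{2 \cdot 0 \cdot \frac{1}{8}}{72} + \frac{1}{72} \left(-9\right)} = - \frac{5788}{-3 + \frac{1}{72} \cdot 0 - \frac{1}{8}} = - \frac{5788}{-3 + 0 - \frac{1}{8}} = - \frac{5788}{- \frac{25}{8}} = \left(-5788\right) \left(- \frac{8}{25}\right) = \frac{46304}{25}$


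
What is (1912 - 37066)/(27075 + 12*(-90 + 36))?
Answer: -11718/8809 ≈ -1.3302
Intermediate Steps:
(1912 - 37066)/(27075 + 12*(-90 + 36)) = -35154/(27075 + 12*(-54)) = -35154/(27075 - 648) = -35154/26427 = -35154*1/26427 = -11718/8809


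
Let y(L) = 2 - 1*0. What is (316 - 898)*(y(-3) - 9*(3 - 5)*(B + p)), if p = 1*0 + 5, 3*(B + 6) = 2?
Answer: 2328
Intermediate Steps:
B = -16/3 (B = -6 + (1/3)*2 = -6 + 2/3 = -16/3 ≈ -5.3333)
p = 5 (p = 0 + 5 = 5)
y(L) = 2 (y(L) = 2 + 0 = 2)
(316 - 898)*(y(-3) - 9*(3 - 5)*(B + p)) = (316 - 898)*(2 - 9*(3 - 5)*(-16/3 + 5)) = -582*(2 - (-18)*(-1)/3) = -582*(2 - 9*2/3) = -582*(2 - 6) = -582*(-4) = 2328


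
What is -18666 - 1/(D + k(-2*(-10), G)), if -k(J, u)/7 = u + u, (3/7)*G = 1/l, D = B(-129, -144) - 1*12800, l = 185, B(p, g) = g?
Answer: -134096879433/7184018 ≈ -18666.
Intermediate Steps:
D = -12944 (D = -144 - 1*12800 = -144 - 12800 = -12944)
G = 7/555 (G = (7/3)/185 = (7/3)*(1/185) = 7/555 ≈ 0.012613)
k(J, u) = -14*u (k(J, u) = -7*(u + u) = -14*u)
-18666 - 1/(D + k(-2*(-10), G)) = -18666 - 1/(-12944 - 14*7/555) = -18666 - 1/(-12944 - 98/555) = -18666 - 1/(-7184018/555) = -18666 - 1*(-555/7184018) = -18666 + 555/7184018 = -134096879433/7184018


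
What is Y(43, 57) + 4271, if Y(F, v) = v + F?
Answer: 4371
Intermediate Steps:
Y(F, v) = F + v
Y(43, 57) + 4271 = (43 + 57) + 4271 = 100 + 4271 = 4371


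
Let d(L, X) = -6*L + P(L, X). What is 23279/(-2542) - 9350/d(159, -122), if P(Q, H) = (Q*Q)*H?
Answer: -815880013/89121249 ≈ -9.1547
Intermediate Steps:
P(Q, H) = H*Q² (P(Q, H) = Q²*H = H*Q²)
d(L, X) = -6*L + X*L²
23279/(-2542) - 9350/d(159, -122) = 23279/(-2542) - 9350*1/(159*(-6 + 159*(-122))) = 23279*(-1/2542) - 9350*1/(159*(-6 - 19398)) = -23279/2542 - 9350/(159*(-19404)) = -23279/2542 - 9350/(-3085236) = -23279/2542 - 9350*(-1/3085236) = -23279/2542 + 425/140238 = -815880013/89121249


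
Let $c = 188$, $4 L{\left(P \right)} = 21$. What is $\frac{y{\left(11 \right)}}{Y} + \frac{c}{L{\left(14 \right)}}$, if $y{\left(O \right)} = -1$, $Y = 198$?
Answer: $\frac{49625}{1386} \approx 35.804$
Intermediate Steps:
$L{\left(P \right)} = \frac{21}{4}$ ($L{\left(P \right)} = \frac{1}{4} \cdot 21 = \frac{21}{4}$)
$\frac{y{\left(11 \right)}}{Y} + \frac{c}{L{\left(14 \right)}} = - \frac{1}{198} + \frac{188}{\frac{21}{4}} = \left(-1\right) \frac{1}{198} + 188 \cdot \frac{4}{21} = - \frac{1}{198} + \frac{752}{21} = \frac{49625}{1386}$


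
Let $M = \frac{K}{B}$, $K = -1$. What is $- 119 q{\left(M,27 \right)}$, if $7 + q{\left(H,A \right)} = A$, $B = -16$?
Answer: $-2380$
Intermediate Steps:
$M = \frac{1}{16}$ ($M = - \frac{1}{-16} = \left(-1\right) \left(- \frac{1}{16}\right) = \frac{1}{16} \approx 0.0625$)
$q{\left(H,A \right)} = -7 + A$
$- 119 q{\left(M,27 \right)} = - 119 \left(-7 + 27\right) = \left(-119\right) 20 = -2380$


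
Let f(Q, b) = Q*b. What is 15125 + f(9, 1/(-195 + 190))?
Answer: 75616/5 ≈ 15123.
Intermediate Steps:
15125 + f(9, 1/(-195 + 190)) = 15125 + 9/(-195 + 190) = 15125 + 9/(-5) = 15125 + 9*(-⅕) = 15125 - 9/5 = 75616/5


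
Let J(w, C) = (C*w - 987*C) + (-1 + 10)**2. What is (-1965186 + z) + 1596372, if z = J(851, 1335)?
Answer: -550293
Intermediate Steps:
J(w, C) = 81 - 987*C + C*w (J(w, C) = (-987*C + C*w) + 9**2 = (-987*C + C*w) + 81 = 81 - 987*C + C*w)
z = -181479 (z = 81 - 987*1335 + 1335*851 = 81 - 1317645 + 1136085 = -181479)
(-1965186 + z) + 1596372 = (-1965186 - 181479) + 1596372 = -2146665 + 1596372 = -550293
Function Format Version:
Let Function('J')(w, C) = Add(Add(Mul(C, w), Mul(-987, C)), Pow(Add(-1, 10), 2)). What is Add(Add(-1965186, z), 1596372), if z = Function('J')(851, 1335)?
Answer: -550293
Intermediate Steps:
Function('J')(w, C) = Add(81, Mul(-987, C), Mul(C, w)) (Function('J')(w, C) = Add(Add(Mul(-987, C), Mul(C, w)), Pow(9, 2)) = Add(Add(Mul(-987, C), Mul(C, w)), 81) = Add(81, Mul(-987, C), Mul(C, w)))
z = -181479 (z = Add(81, Mul(-987, 1335), Mul(1335, 851)) = Add(81, -1317645, 1136085) = -181479)
Add(Add(-1965186, z), 1596372) = Add(Add(-1965186, -181479), 1596372) = Add(-2146665, 1596372) = -550293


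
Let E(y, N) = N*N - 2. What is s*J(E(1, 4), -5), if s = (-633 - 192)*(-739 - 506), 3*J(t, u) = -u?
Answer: 1711875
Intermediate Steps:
E(y, N) = -2 + N² (E(y, N) = N² - 2 = -2 + N²)
J(t, u) = -u/3 (J(t, u) = (-u)/3 = -u/3)
s = 1027125 (s = -825*(-1245) = 1027125)
s*J(E(1, 4), -5) = 1027125*(-⅓*(-5)) = 1027125*(5/3) = 1711875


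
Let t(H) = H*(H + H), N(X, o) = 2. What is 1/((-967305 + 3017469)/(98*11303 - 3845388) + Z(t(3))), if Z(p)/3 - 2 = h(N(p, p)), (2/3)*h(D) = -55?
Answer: -2737694/663203265 ≈ -0.0041280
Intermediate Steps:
h(D) = -165/2 (h(D) = (3/2)*(-55) = -165/2)
t(H) = 2*H² (t(H) = H*(2*H) = 2*H²)
Z(p) = -483/2 (Z(p) = 6 + 3*(-165/2) = 6 - 495/2 = -483/2)
1/((-967305 + 3017469)/(98*11303 - 3845388) + Z(t(3))) = 1/((-967305 + 3017469)/(98*11303 - 3845388) - 483/2) = 1/(2050164/(1107694 - 3845388) - 483/2) = 1/(2050164/(-2737694) - 483/2) = 1/(2050164*(-1/2737694) - 483/2) = 1/(-1025082/1368847 - 483/2) = 1/(-663203265/2737694) = -2737694/663203265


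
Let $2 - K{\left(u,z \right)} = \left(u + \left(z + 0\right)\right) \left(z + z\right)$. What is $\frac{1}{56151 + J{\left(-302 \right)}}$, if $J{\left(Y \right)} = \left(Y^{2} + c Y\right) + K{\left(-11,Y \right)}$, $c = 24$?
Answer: $- \frac{1}{48943} \approx -2.0432 \cdot 10^{-5}$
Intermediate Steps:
$K{\left(u,z \right)} = 2 - 2 z \left(u + z\right)$ ($K{\left(u,z \right)} = 2 - \left(u + \left(z + 0\right)\right) \left(z + z\right) = 2 - \left(u + z\right) 2 z = 2 - 2 z \left(u + z\right)$)
$J{\left(Y \right)} = 2 - Y^{2} + 46 Y$ ($J{\left(Y \right)} = \left(Y^{2} + 24 Y\right) - \left(-2 - 22 Y + 2 Y^{2}\right) = \left(Y^{2} + 24 Y\right) + \left(2 - 2 Y^{2} + 22 Y\right) = 2 - Y^{2} + 46 Y$)
$\frac{1}{56151 + J{\left(-302 \right)}} = \frac{1}{56151 + \left(2 - \left(-302\right)^{2} + 46 \left(-302\right)\right)} = \frac{1}{56151 - 105094} = \frac{1}{-48943} = - \frac{1}{48943}$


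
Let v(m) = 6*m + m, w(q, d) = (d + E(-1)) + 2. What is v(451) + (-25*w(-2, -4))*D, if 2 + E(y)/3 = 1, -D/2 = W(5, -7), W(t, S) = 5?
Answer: 1907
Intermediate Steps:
D = -10 (D = -2*5 = -10)
E(y) = -3 (E(y) = -6 + 3*1 = -6 + 3 = -3)
w(q, d) = -1 + d (w(q, d) = (d - 3) + 2 = (-3 + d) + 2 = -1 + d)
v(m) = 7*m
v(451) + (-25*w(-2, -4))*D = 7*451 - 25*(-1 - 4)*(-10) = 3157 - 25*(-5)*(-10) = 3157 + 125*(-10) = 3157 - 1250 = 1907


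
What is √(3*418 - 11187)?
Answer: I*√9933 ≈ 99.664*I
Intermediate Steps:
√(3*418 - 11187) = √(1254 - 11187) = √(-9933) = I*√9933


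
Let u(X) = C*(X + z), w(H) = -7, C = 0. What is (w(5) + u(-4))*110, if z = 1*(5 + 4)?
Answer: -770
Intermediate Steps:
z = 9 (z = 1*9 = 9)
u(X) = 0 (u(X) = 0*(X + 9) = 0*(9 + X) = 0)
(w(5) + u(-4))*110 = (-7 + 0)*110 = -7*110 = -770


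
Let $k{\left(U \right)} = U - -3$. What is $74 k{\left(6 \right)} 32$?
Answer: $21312$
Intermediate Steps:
$k{\left(U \right)} = 3 + U$ ($k{\left(U \right)} = U + 3 = 3 + U$)
$74 k{\left(6 \right)} 32 = 74 \left(3 + 6\right) 32 = 74 \cdot 9 \cdot 32 = 666 \cdot 32 = 21312$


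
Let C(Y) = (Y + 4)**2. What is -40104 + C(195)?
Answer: -503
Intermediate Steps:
C(Y) = (4 + Y)**2
-40104 + C(195) = -40104 + (4 + 195)**2 = -40104 + 199**2 = -40104 + 39601 = -503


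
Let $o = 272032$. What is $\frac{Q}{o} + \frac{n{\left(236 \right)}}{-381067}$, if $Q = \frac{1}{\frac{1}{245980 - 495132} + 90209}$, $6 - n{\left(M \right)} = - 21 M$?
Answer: $- \frac{948071346172001192}{72809090044809968889} \approx -0.013021$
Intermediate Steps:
$n{\left(M \right)} = 6 + 21 M$ ($n{\left(M \right)} = 6 - - 21 M = 6 + 21 M$)
$Q = \frac{249152}{22475752767}$ ($Q = \frac{1}{\frac{1}{-249152} + 90209} = \frac{1}{- \frac{1}{249152} + 90209} = \frac{1}{\frac{22475752767}{249152}} = \frac{249152}{22475752767} \approx 1.1085 \cdot 10^{-5}$)
$\frac{Q}{o} + \frac{n{\left(236 \right)}}{-381067} = \frac{249152}{22475752767 \cdot 272032} + \frac{6 + 21 \cdot 236}{-381067} = \frac{249152}{22475752767} \cdot \frac{1}{272032} + \left(6 + 4956\right) \left(- \frac{1}{381067}\right) = \frac{7786}{191066374272267} + 4962 \left(- \frac{1}{381067}\right) = \frac{7786}{191066374272267} - \frac{4962}{381067} = - \frac{948071346172001192}{72809090044809968889}$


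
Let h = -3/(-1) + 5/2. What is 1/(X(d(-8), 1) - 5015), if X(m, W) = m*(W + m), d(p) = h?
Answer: -4/19917 ≈ -0.00020083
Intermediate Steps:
h = 11/2 (h = -3*(-1) + 5*(1/2) = 3 + 5/2 = 11/2 ≈ 5.5000)
d(p) = 11/2
1/(X(d(-8), 1) - 5015) = 1/(11*(1 + 11/2)/2 - 5015) = 1/((11/2)*(13/2) - 5015) = 1/(143/4 - 5015) = 1/(-19917/4) = -4/19917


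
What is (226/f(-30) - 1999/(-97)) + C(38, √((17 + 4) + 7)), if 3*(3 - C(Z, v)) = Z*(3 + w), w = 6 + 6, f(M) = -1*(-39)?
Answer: -607538/3783 ≈ -160.60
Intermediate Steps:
f(M) = 39
w = 12
C(Z, v) = 3 - 5*Z (C(Z, v) = 3 - Z*(3 + 12)/3 = 3 - Z*15/3 = 3 - 5*Z)
(226/f(-30) - 1999/(-97)) + C(38, √((17 + 4) + 7)) = (226/39 - 1999/(-97)) + (3 - 5*38) = (226*(1/39) - 1999*(-1/97)) + (3 - 190) = (226/39 + 1999/97) - 187 = 99883/3783 - 187 = -607538/3783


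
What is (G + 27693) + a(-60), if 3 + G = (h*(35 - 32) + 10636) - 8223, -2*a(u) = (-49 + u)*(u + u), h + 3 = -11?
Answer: 23521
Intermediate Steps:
h = -14 (h = -3 - 11 = -14)
a(u) = -u*(-49 + u) (a(u) = -(-49 + u)*(u + u)/2 = -(-49 + u)*2*u/2 = -u*(-49 + u))
G = 2368 (G = -3 + ((-14*(35 - 32) + 10636) - 8223) = -3 + ((-14*3 + 10636) - 8223) = -3 + ((-42 + 10636) - 8223) = -3 + (10594 - 8223) = -3 + 2371 = 2368)
(G + 27693) + a(-60) = (2368 + 27693) - 60*(49 - 1*(-60)) = 30061 - 60*(49 + 60) = 30061 - 60*109 = 30061 - 6540 = 23521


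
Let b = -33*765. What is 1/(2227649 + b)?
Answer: 1/2202404 ≈ 4.5405e-7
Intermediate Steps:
b = -25245
1/(2227649 + b) = 1/(2227649 - 25245) = 1/2202404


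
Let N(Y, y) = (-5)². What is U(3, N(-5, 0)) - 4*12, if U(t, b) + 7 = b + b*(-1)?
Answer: -55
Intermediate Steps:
N(Y, y) = 25
U(t, b) = -7 (U(t, b) = -7 + (b + b*(-1)) = -7 + (b - b) = -7 + 0 = -7)
U(3, N(-5, 0)) - 4*12 = -7 - 4*12 = -7 - 48 = -55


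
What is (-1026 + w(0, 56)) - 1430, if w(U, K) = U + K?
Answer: -2400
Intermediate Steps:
w(U, K) = K + U
(-1026 + w(0, 56)) - 1430 = (-1026 + (56 + 0)) - 1430 = (-1026 + 56) - 1430 = -970 - 1430 = -2400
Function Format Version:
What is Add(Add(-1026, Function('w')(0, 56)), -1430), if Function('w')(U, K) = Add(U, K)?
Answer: -2400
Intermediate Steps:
Function('w')(U, K) = Add(K, U)
Add(Add(-1026, Function('w')(0, 56)), -1430) = Add(Add(-1026, Add(56, 0)), -1430) = Add(Add(-1026, 56), -1430) = Add(-970, -1430) = -2400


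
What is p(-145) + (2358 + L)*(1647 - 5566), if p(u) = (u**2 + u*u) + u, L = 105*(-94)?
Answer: 29481433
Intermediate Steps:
L = -9870
p(u) = u + 2*u**2 (p(u) = (u**2 + u**2) + u = 2*u**2 + u = u + 2*u**2)
p(-145) + (2358 + L)*(1647 - 5566) = -145*(1 + 2*(-145)) + (2358 - 9870)*(1647 - 5566) = -145*(1 - 290) - 7512*(-3919) = -145*(-289) + 29439528 = 41905 + 29439528 = 29481433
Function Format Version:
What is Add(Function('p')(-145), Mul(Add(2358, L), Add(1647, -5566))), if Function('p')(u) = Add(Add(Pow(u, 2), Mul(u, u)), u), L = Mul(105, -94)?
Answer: 29481433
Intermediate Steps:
L = -9870
Function('p')(u) = Add(u, Mul(2, Pow(u, 2))) (Function('p')(u) = Add(Add(Pow(u, 2), Pow(u, 2)), u) = Add(Mul(2, Pow(u, 2)), u) = Add(u, Mul(2, Pow(u, 2))))
Add(Function('p')(-145), Mul(Add(2358, L), Add(1647, -5566))) = Add(Mul(-145, Add(1, Mul(2, -145))), Mul(Add(2358, -9870), Add(1647, -5566))) = Add(Mul(-145, Add(1, -290)), Mul(-7512, -3919)) = Add(Mul(-145, -289), 29439528) = Add(41905, 29439528) = 29481433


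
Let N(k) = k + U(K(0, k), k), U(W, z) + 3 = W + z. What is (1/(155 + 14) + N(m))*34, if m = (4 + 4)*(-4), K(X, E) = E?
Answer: -568820/169 ≈ -3365.8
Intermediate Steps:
U(W, z) = -3 + W + z (U(W, z) = -3 + (W + z) = -3 + W + z)
m = -32 (m = 8*(-4) = -32)
N(k) = -3 + 3*k (N(k) = k + (-3 + k + k) = k + (-3 + 2*k) = -3 + 3*k)
(1/(155 + 14) + N(m))*34 = (1/(155 + 14) + (-3 + 3*(-32)))*34 = (1/169 + (-3 - 96))*34 = (1/169 - 99)*34 = -16730/169*34 = -568820/169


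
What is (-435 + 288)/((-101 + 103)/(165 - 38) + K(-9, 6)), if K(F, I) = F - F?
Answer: -18669/2 ≈ -9334.5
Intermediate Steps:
K(F, I) = 0
(-435 + 288)/((-101 + 103)/(165 - 38) + K(-9, 6)) = (-435 + 288)/((-101 + 103)/(165 - 38) + 0) = -147/(2/127 + 0) = -147/2/127 = -147*127/2 = -18669/2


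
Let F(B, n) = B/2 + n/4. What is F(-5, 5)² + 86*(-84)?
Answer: -115559/16 ≈ -7222.4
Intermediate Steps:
F(B, n) = B/2 + n/4 (F(B, n) = B*(½) + n*(¼) = B/2 + n/4)
F(-5, 5)² + 86*(-84) = ((½)*(-5) + (¼)*5)² + 86*(-84) = (-5/2 + 5/4)² - 7224 = (-5/4)² - 7224 = 25/16 - 7224 = -115559/16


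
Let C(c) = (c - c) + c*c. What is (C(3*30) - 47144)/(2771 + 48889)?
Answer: -9761/12915 ≈ -0.75579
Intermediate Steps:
C(c) = c² (C(c) = 0 + c² = c²)
(C(3*30) - 47144)/(2771 + 48889) = ((3*30)² - 47144)/(2771 + 48889) = (90² - 47144)/51660 = (8100 - 47144)*(1/51660) = -39044*1/51660 = -9761/12915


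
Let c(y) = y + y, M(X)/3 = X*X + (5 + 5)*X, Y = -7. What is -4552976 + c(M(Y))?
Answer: -4553102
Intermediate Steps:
M(X) = 3*X**2 + 30*X (M(X) = 3*(X*X + (5 + 5)*X) = 3*(X**2 + 10*X) = 3*X**2 + 30*X)
c(y) = 2*y
-4552976 + c(M(Y)) = -4552976 + 2*(3*(-7)*(10 - 7)) = -4552976 + 2*(3*(-7)*3) = -4552976 + 2*(-63) = -4552976 - 126 = -4553102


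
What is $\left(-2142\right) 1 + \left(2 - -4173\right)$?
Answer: $2033$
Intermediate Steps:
$\left(-2142\right) 1 + \left(2 - -4173\right) = -2142 + \left(2 + 4173\right) = -2142 + 4175 = 2033$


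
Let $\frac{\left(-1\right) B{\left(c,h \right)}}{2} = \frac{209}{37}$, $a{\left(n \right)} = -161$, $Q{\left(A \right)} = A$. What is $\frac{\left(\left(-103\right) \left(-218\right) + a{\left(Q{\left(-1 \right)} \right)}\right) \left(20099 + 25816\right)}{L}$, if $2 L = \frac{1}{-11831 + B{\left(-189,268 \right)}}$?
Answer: $- \frac{896996573641350}{37} \approx -2.4243 \cdot 10^{13}$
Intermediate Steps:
$B{\left(c,h \right)} = - \frac{418}{37}$ ($B{\left(c,h \right)} = - 2 \cdot \frac{209}{37} = - 2 \cdot 209 \cdot \frac{1}{37} = \left(-2\right) \frac{209}{37} = - \frac{418}{37}$)
$L = - \frac{37}{876330}$ ($L = \frac{1}{2 \left(-11831 - \frac{418}{37}\right)} = \frac{1}{2 \left(- \frac{438165}{37}\right)} = \frac{1}{2} \left(- \frac{37}{438165}\right) = - \frac{37}{876330} \approx -4.2222 \cdot 10^{-5}$)
$\frac{\left(\left(-103\right) \left(-218\right) + a{\left(Q{\left(-1 \right)} \right)}\right) \left(20099 + 25816\right)}{L} = \frac{\left(\left(-103\right) \left(-218\right) - 161\right) \left(20099 + 25816\right)}{- \frac{37}{876330}} = \left(22454 - 161\right) 45915 \left(- \frac{876330}{37}\right) = 22293 \cdot 45915 \left(- \frac{876330}{37}\right) = 1023583095 \left(- \frac{876330}{37}\right) = - \frac{896996573641350}{37}$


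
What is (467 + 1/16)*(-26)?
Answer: -97149/8 ≈ -12144.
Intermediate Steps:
(467 + 1/16)*(-26) = (7473/16)*(-26) = -97149/8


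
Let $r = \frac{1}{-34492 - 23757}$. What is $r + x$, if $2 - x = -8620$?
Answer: $\frac{502222877}{58249} \approx 8622.0$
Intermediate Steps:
$x = 8622$ ($x = 2 - -8620 = 2 + 8620 = 8622$)
$r = - \frac{1}{58249}$ ($r = \frac{1}{-58249} = - \frac{1}{58249} \approx -1.7168 \cdot 10^{-5}$)
$r + x = - \frac{1}{58249} + 8622 = \frac{502222877}{58249}$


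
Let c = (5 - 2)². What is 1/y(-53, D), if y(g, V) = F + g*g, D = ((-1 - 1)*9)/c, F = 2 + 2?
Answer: 1/2813 ≈ 0.00035549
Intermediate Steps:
F = 4
c = 9 (c = 3² = 9)
D = -2 (D = ((-1 - 1)*9)/9 = -2*9*(⅑) = -18*⅑ = -2)
y(g, V) = 4 + g² (y(g, V) = 4 + g*g = 4 + g²)
1/y(-53, D) = 1/(4 + (-53)²) = 1/(4 + 2809) = 1/2813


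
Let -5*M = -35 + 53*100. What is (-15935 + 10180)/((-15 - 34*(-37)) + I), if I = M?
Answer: -1151/38 ≈ -30.289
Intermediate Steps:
M = -1053 (M = -(-35 + 53*100)/5 = -(-35 + 5300)/5 = -1/5*5265 = -1053)
I = -1053
(-15935 + 10180)/((-15 - 34*(-37)) + I) = (-15935 + 10180)/((-15 - 34*(-37)) - 1053) = -5755/((-15 + 1258) - 1053) = -5755/(1243 - 1053) = -5755/190 = -5755*1/190 = -1151/38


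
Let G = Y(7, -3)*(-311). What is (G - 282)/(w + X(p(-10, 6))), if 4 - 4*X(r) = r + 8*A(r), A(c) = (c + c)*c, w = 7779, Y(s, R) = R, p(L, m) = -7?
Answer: 2604/30343 ≈ 0.085819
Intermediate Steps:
A(c) = 2*c**2 (A(c) = (2*c)*c = 2*c**2)
G = 933 (G = -3*(-311) = 933)
X(r) = 1 - 4*r**2 - r/4 (X(r) = 1 - (r + 8*(2*r**2))/4 = 1 - (r + 16*r**2)/4 = 1 + (-4*r**2 - r/4) = 1 - 4*r**2 - r/4)
(G - 282)/(w + X(p(-10, 6))) = (933 - 282)/(7779 + (1 - 4*(-7)**2 - 1/4*(-7))) = 651/(7779 + (1 - 4*49 + 7/4)) = 651/(7779 + (1 - 196 + 7/4)) = 651/(7779 - 773/4) = 651/(30343/4) = 651*(4/30343) = 2604/30343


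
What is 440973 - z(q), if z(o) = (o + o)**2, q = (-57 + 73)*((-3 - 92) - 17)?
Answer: -12404083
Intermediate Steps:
q = -1792 (q = 16*(-95 - 17) = 16*(-112) = -1792)
z(o) = 4*o**2 (z(o) = (2*o)**2 = 4*o**2)
440973 - z(q) = 440973 - 4*(-1792)**2 = 440973 - 4*3211264 = 440973 - 1*12845056 = 440973 - 12845056 = -12404083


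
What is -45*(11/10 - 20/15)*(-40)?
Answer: -420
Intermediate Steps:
-45*(11/10 - 20/15)*(-40) = -45*(11*(1/10) - 20*1/15)*(-40) = -45*(11/10 - 4/3)*(-40) = -45*(-7/30)*(-40) = (21/2)*(-40) = -420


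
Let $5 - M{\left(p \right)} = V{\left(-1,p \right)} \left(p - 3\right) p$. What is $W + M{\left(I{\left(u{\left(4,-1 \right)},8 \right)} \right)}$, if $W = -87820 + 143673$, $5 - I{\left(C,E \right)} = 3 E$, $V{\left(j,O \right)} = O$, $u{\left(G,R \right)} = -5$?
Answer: $63800$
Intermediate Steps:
$I{\left(C,E \right)} = 5 - 3 E$
$M{\left(p \right)} = 5 - p^{2} \left(-3 + p\right)$ ($M{\left(p \right)} = 5 - p \left(p - 3\right) p = 5 - p \left(-3 + p\right) p = 5 - p^{2} \left(-3 + p\right)$)
$W = 55853$
$W + M{\left(I{\left(u{\left(4,-1 \right)},8 \right)} \right)} = 55853 + \left(5 - \left(5 - 24\right)^{3} + 3 \left(5 - 24\right)^{2}\right) = 55853 + \left(5 - \left(-19\right)^{3} + 3 \left(-19\right)^{2}\right) = 55853 + \left(5 - -6859 + 3 \cdot 361\right) = 55853 + \left(5 + 6859 + 1083\right) = 55853 + 7947 = 63800$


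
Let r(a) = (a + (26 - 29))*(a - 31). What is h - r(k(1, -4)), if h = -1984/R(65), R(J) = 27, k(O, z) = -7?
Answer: -12244/27 ≈ -453.48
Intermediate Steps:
r(a) = (-31 + a)*(-3 + a) (r(a) = (a - 3)*(-31 + a) = (-3 + a)*(-31 + a) = (-31 + a)*(-3 + a))
h = -1984/27 ≈ -73.481
h - r(k(1, -4)) = -1984/27 - (93 + (-7)² - 34*(-7)) = -1984/27 - (93 + 49 + 238) = -1984/27 - 1*380 = -1984/27 - 380 = -12244/27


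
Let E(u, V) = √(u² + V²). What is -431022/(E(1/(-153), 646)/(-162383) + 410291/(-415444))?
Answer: 45349019587222796170818049026888/103906069504516466733621161 - 1848231685799630781650208*√9768950245/103906069504516466733621161 ≈ 4.3468e+5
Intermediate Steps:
E(u, V) = √(V² + u²)
-431022/(E(1/(-153), 646)/(-162383) + 410291/(-415444)) = -431022/(√(646² + (1/(-153))²)/(-162383) + 410291/(-415444)) = -431022/(√(417316 + (-1/153)²)*(-1/162383) + 410291*(-1/415444)) = -431022/(√(417316 + 1/23409)*(-1/162383) - 410291/415444) = -431022/(√(9768950245/23409)*(-1/162383) - 410291/415444) = -431022/((√9768950245/153)*(-1/162383) - 410291/415444) = -431022/(-√9768950245/24844599 - 410291/415444) = -431022/(-410291/415444 - √9768950245/24844599)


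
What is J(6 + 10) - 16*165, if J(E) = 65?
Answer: -2575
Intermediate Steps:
J(6 + 10) - 16*165 = 65 - 16*165 = 65 - 1*2640 = 65 - 2640 = -2575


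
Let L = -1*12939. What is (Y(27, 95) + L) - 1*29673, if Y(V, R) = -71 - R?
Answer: -42778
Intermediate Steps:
L = -12939
(Y(27, 95) + L) - 1*29673 = ((-71 - 1*95) - 12939) - 1*29673 = ((-71 - 95) - 12939) - 29673 = (-166 - 12939) - 29673 = -13105 - 29673 = -42778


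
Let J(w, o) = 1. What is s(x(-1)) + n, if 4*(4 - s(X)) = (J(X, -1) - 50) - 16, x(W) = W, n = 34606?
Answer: 138505/4 ≈ 34626.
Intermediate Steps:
s(X) = 81/4 (s(X) = 4 - ((1 - 50) - 16)/4 = 4 - (-49 - 16)/4 = 4 - ¼*(-65) = 4 + 65/4 = 81/4)
s(x(-1)) + n = 81/4 + 34606 = 138505/4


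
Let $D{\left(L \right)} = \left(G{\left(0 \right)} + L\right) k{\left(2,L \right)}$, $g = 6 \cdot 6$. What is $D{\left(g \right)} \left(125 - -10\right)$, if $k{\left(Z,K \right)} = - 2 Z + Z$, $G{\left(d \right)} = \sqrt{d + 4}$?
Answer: $-10260$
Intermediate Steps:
$g = 36$
$G{\left(d \right)} = \sqrt{4 + d}$
$k{\left(Z,K \right)} = - Z$
$D{\left(L \right)} = -4 - 2 L$ ($D{\left(L \right)} = \left(\sqrt{4 + 0} + L\right) \left(\left(-1\right) 2\right) = \left(\sqrt{4} + L\right) \left(-2\right) = \left(2 + L\right) \left(-2\right) = -4 - 2 L$)
$D{\left(g \right)} \left(125 - -10\right) = \left(-4 - 72\right) \left(125 - -10\right) = \left(-4 - 72\right) \left(125 + 10\right) = \left(-76\right) 135 = -10260$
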